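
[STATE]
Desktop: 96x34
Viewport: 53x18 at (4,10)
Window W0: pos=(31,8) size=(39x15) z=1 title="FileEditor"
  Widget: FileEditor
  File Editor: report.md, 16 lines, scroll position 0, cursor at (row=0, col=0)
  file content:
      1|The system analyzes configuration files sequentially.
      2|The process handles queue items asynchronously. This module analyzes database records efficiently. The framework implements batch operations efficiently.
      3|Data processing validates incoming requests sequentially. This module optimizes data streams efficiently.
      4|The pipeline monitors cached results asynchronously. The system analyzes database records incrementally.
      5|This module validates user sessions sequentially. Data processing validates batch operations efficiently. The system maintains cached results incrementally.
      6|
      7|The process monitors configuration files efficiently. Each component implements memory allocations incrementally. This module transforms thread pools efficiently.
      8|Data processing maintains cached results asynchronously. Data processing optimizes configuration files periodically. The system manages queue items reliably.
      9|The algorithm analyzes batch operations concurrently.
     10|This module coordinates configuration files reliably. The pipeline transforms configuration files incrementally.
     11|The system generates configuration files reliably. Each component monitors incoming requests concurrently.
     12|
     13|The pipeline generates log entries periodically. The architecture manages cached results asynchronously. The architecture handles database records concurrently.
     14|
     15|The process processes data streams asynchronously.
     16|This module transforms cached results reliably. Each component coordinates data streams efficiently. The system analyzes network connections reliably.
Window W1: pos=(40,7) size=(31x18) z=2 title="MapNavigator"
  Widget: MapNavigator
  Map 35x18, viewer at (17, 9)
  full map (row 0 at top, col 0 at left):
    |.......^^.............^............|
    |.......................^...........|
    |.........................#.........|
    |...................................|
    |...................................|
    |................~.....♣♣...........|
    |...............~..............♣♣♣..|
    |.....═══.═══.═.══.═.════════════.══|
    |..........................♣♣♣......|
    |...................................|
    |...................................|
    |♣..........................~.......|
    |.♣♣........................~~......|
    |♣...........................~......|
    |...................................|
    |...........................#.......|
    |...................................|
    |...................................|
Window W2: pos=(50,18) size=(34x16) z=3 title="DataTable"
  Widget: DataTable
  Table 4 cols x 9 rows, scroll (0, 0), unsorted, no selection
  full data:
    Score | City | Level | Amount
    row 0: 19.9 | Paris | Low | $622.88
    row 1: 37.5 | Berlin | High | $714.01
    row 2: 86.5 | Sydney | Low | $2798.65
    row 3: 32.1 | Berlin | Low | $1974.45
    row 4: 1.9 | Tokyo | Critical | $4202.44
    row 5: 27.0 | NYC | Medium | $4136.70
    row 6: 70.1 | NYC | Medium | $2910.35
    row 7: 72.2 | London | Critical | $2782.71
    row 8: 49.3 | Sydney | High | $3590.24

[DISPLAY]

                           ┠────────┃................
                           ┃█he syst┃................
                           ┃The proc┃................
                           ┃Data pro┃.............~..
                           ┃The pipe┃............~...
                           ┃This mod┃..═══.═══.═.══.═
                           ┃        ┃................
                           ┃The proc┃..............@.
                           ┃Data pro┃.........┏━━━━━━
                           ┃The algo┃.........┃ DataT
                           ┃This mod┃.........┠──────
                           ┃The syst┃.........┃Score│
                           ┗━━━━━━━━┃.........┃─────┼
                                    ┃.........┃19.9 │
                                    ┗━━━━━━━━━┃37.5 │
                                              ┃86.5 │
                                              ┃32.1 │
                                              ┃1.9  │


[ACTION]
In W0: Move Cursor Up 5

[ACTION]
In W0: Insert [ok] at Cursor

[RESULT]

                           ┠────────┃................
                           ┃ok█he sy┃................
                           ┃The proc┃................
                           ┃Data pro┃.............~..
                           ┃The pipe┃............~...
                           ┃This mod┃..═══.═══.═.══.═
                           ┃        ┃................
                           ┃The proc┃..............@.
                           ┃Data pro┃.........┏━━━━━━
                           ┃The algo┃.........┃ DataT
                           ┃This mod┃.........┠──────
                           ┃The syst┃.........┃Score│
                           ┗━━━━━━━━┃.........┃─────┼
                                    ┃.........┃19.9 │
                                    ┗━━━━━━━━━┃37.5 │
                                              ┃86.5 │
                                              ┃32.1 │
                                              ┃1.9  │


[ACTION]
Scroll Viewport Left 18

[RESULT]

                               ┠────────┃............
                               ┃ok█he sy┃............
                               ┃The proc┃............
                               ┃Data pro┃............
                               ┃The pipe┃............
                               ┃This mod┃..═══.═══.═.
                               ┃        ┃............
                               ┃The proc┃............
                               ┃Data pro┃.........┏━━
                               ┃The algo┃.........┃ D
                               ┃This mod┃.........┠──
                               ┃The syst┃.........┃Sc
                               ┗━━━━━━━━┃.........┃──
                                        ┃.........┃19
                                        ┗━━━━━━━━━┃37
                                                  ┃86
                                                  ┃32
                                                  ┃1.


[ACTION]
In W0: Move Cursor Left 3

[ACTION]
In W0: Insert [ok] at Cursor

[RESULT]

                               ┠────────┃............
                               ┃ok█kThe ┃............
                               ┃The proc┃............
                               ┃Data pro┃............
                               ┃The pipe┃............
                               ┃This mod┃..═══.═══.═.
                               ┃        ┃............
                               ┃The proc┃............
                               ┃Data pro┃.........┏━━
                               ┃The algo┃.........┃ D
                               ┃This mod┃.........┠──
                               ┃The syst┃.........┃Sc
                               ┗━━━━━━━━┃.........┃──
                                        ┃.........┃19
                                        ┗━━━━━━━━━┃37
                                                  ┃86
                                                  ┃32
                                                  ┃1.


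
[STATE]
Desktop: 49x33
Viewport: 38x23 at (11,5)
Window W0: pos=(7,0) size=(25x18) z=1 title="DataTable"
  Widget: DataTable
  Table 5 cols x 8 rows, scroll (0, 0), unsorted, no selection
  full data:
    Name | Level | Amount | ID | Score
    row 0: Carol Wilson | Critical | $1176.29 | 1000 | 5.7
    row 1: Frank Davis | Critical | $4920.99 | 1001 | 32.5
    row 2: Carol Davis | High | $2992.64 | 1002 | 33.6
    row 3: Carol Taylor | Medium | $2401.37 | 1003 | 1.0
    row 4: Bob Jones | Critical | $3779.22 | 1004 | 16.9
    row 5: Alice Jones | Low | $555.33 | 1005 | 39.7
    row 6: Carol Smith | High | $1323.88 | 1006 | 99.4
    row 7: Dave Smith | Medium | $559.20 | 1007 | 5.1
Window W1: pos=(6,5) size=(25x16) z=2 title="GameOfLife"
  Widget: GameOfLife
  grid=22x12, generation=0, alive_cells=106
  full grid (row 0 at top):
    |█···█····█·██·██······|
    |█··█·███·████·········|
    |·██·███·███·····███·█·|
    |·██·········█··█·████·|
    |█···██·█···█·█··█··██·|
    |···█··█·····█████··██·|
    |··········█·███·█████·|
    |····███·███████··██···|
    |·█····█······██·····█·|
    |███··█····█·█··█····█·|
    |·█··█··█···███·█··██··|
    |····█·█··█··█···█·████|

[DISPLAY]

━━━━━━━━━━━━━━━━━━━┓┃                 
eOfLife            ┃┃                 
───────────────────┨┃                 
 0                 ┃┃                 
█····█·██·██······ ┃┃                 
·███·████········· ┃┃                 
███·███·····███·█· ┃┃                 
········█··█·████· ┃┃                 
██·█···█·█··█··██· ┃┃                 
··█·····█████··██· ┃┃                 
······█·███·█████· ┃┃                 
███·███████··██··· ┃┃                 
··█······██·····█· ┃┛                 
·█····█·█··█····█· ┃                  
█··█···███·█··██·· ┃                  
━━━━━━━━━━━━━━━━━━━┛                  
                                      
                                      
                                      
                                      
                                      
                                      
                                      


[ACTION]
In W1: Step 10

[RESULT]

━━━━━━━━━━━━━━━━━━━┓┃                 
eOfLife            ┃┃                 
───────────────────┨┃                 
 10                ┃┃                 
·······██·██······ ┃┃                 
······█·····█····· ┃┃                 
······█······█···· ┃┃                 
········█···█····· ┃┃                 
········███······· ┃┃                 
········█·█······· ┃┃                 
·······█·█········ ┃┃                 
█···█···█·█······· ┃┃                 
·█··██····█······· ┃┛                 
·█···███······█··· ┃                  
█·····█···███··█·· ┃                  
━━━━━━━━━━━━━━━━━━━┛                  
                                      
                                      
                                      
                                      
                                      
                                      
                                      


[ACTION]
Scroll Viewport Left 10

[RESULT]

     ┏━━━━━━━━━━━━━━━━━━━━━━━┓┃       
     ┃ GameOfLife            ┃┃       
     ┠───────────────────────┨┃       
     ┃Gen: 10                ┃┃       
     ┃···········██·██······ ┃┃       
     ┃··········█·····█····· ┃┃       
     ┃··········█······█···· ┃┃       
     ┃············█···█····· ┃┃       
     ┃············███······· ┃┃       
     ┃············█·█······· ┃┃       
     ┃···█·······█·█········ ┃┃       
     ┃··███···█···█·█······· ┃┃       
     ┃·█·█·█··██····█······· ┃┛       
     ┃·█·█·█···███······█··· ┃        
     ┃··███·····█···███··█·· ┃        
     ┗━━━━━━━━━━━━━━━━━━━━━━━┛        
                                      
                                      
                                      
                                      
                                      
                                      
                                      


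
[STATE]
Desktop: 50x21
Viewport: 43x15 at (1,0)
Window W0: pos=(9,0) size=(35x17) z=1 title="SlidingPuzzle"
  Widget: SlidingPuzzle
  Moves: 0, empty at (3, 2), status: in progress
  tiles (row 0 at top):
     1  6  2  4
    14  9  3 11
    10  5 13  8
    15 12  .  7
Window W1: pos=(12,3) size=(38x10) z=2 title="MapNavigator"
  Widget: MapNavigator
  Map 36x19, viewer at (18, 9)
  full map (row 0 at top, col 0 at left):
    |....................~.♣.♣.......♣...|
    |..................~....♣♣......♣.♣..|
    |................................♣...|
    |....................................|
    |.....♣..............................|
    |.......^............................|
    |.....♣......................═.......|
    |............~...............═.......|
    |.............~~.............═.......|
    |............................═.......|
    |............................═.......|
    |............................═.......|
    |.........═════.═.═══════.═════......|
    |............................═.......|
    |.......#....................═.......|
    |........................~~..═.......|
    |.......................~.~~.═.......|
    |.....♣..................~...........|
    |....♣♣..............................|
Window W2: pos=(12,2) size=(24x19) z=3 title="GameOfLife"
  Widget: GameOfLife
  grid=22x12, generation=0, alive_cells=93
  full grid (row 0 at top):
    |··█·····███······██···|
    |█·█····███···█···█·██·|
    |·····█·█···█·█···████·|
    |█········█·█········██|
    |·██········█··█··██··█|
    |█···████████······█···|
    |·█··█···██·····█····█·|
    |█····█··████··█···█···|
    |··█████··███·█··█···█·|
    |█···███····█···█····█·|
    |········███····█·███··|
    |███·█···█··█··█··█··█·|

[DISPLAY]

        ┏━━━━━━━━━━━━━━━━━━━━━━━━━━━━━━━━━┓
        ┃ SlidingPuzzle                   ┃
        ┠──┏━━━━━━━━━━━━━━━━━━━━━━┓───────┨
        ┃┌─┃ GameOfLife           ┃━━━━━━━━
        ┃│ ┠──────────────────────┨        
        ┃├─┃Gen: 0                ┃────────
        ┃│ ┃··█·····███······██···┃.....═..
        ┃├─┃█·█····███···█···█·██·┃.....═..
        ┃│ ┃·····█·█···█·█···████·┃.....═..
        ┃├─┃█········█·█········██┃.....═..
        ┃│ ┃·██········█··█··██··█┃.....═..
        ┃└─┃█···████████······█···┃.....═..
        ┃Mo┃·█··█···██·····█····█·┃━━━━━━━━
        ┃  ┃█····█··████··█···█···┃       ┃
        ┃  ┃··█████··███·█··█···█·┃       ┃


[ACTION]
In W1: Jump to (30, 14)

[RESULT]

        ┏━━━━━━━━━━━━━━━━━━━━━━━━━━━━━━━━━┓
        ┃ SlidingPuzzle                   ┃
        ┠──┏━━━━━━━━━━━━━━━━━━━━━━┓───────┨
        ┃┌─┃ GameOfLife           ┃━━━━━━━━
        ┃│ ┠──────────────────────┨        
        ┃├─┃Gen: 0                ┃────────
        ┃│ ┃··█·····███······██···┃.       
        ┃├─┃█·█····███···█···█·██·┃.       
        ┃│ ┃·····█·█···█·█···████·┃.       
        ┃├─┃█········█·█········██┃.       
        ┃│ ┃·██········█··█··██··█┃.       
        ┃└─┃█···████████······█···┃.       
        ┃Mo┃·█··█···██·····█····█·┃━━━━━━━━
        ┃  ┃█····█··████··█···█···┃       ┃
        ┃  ┃··█████··███·█··█···█·┃       ┃


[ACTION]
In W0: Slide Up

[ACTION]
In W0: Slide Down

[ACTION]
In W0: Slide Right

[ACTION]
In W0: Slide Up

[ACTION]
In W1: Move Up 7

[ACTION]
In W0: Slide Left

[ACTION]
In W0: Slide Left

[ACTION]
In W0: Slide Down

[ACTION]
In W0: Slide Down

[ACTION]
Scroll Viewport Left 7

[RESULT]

         ┏━━━━━━━━━━━━━━━━━━━━━━━━━━━━━━━━━
         ┃ SlidingPuzzle                   
         ┠──┏━━━━━━━━━━━━━━━━━━━━━━┓───────
         ┃┌─┃ GameOfLife           ┃━━━━━━━
         ┃│ ┠──────────────────────┨       
         ┃├─┃Gen: 0                ┃───────
         ┃│ ┃··█·····███······██···┃.      
         ┃├─┃█·█····███···█···█·██·┃.      
         ┃│ ┃·····█·█···█·█···████·┃.      
         ┃├─┃█········█·█········██┃.      
         ┃│ ┃·██········█··█··██··█┃.      
         ┃└─┃█···████████······█···┃.      
         ┃Mo┃·█··█···██·····█····█·┃━━━━━━━
         ┃  ┃█····█··████··█···█···┃       
         ┃  ┃··█████··███·█··█···█·┃       


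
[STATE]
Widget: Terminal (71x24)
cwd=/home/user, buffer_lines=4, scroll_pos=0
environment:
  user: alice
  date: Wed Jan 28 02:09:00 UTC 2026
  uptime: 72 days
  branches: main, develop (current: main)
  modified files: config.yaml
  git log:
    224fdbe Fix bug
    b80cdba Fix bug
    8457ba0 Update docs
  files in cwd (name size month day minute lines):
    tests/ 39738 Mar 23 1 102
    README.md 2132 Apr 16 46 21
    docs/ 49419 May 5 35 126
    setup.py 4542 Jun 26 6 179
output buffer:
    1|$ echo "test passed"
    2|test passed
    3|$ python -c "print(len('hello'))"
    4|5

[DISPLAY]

$ echo "test passed"                                                   
test passed                                                            
$ python -c "print(len('hello'))"                                      
5                                                                      
$ █                                                                    
                                                                       
                                                                       
                                                                       
                                                                       
                                                                       
                                                                       
                                                                       
                                                                       
                                                                       
                                                                       
                                                                       
                                                                       
                                                                       
                                                                       
                                                                       
                                                                       
                                                                       
                                                                       
                                                                       


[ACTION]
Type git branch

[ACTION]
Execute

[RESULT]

$ echo "test passed"                                                   
test passed                                                            
$ python -c "print(len('hello'))"                                      
5                                                                      
$ git branch                                                           
* main                                                                 
  develop                                                              
$ █                                                                    
                                                                       
                                                                       
                                                                       
                                                                       
                                                                       
                                                                       
                                                                       
                                                                       
                                                                       
                                                                       
                                                                       
                                                                       
                                                                       
                                                                       
                                                                       
                                                                       


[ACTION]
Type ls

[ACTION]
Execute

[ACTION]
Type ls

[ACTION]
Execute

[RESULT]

$ echo "test passed"                                                   
test passed                                                            
$ python -c "print(len('hello'))"                                      
5                                                                      
$ git branch                                                           
* main                                                                 
  develop                                                              
$ ls                                                                   
tests/  README.md  docs/  setup.py                                     
$ ls                                                                   
tests/  README.md  docs/  setup.py                                     
$ █                                                                    
                                                                       
                                                                       
                                                                       
                                                                       
                                                                       
                                                                       
                                                                       
                                                                       
                                                                       
                                                                       
                                                                       
                                                                       


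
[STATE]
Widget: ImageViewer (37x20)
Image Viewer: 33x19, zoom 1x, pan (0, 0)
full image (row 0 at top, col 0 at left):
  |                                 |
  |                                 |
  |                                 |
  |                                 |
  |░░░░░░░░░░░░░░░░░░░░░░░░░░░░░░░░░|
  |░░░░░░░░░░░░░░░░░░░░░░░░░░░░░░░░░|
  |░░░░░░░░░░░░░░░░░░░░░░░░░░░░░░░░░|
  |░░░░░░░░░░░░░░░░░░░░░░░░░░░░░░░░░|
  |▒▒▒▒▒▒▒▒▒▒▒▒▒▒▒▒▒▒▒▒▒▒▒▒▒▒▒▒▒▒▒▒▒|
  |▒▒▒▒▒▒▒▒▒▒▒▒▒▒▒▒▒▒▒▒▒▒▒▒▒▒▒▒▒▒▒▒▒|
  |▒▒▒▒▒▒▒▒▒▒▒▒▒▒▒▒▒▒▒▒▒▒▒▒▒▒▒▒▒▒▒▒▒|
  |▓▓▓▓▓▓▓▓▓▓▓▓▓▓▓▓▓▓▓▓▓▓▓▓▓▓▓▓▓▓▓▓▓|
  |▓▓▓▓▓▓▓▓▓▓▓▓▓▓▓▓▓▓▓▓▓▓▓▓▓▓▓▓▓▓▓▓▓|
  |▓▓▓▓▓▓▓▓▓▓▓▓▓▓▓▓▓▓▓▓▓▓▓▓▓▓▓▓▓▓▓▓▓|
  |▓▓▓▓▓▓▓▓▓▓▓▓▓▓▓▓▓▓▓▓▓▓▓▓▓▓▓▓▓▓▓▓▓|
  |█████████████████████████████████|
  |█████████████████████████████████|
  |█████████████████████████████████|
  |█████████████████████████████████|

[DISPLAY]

                                     
                                     
                                     
                                     
░░░░░░░░░░░░░░░░░░░░░░░░░░░░░░░░░    
░░░░░░░░░░░░░░░░░░░░░░░░░░░░░░░░░    
░░░░░░░░░░░░░░░░░░░░░░░░░░░░░░░░░    
░░░░░░░░░░░░░░░░░░░░░░░░░░░░░░░░░    
▒▒▒▒▒▒▒▒▒▒▒▒▒▒▒▒▒▒▒▒▒▒▒▒▒▒▒▒▒▒▒▒▒    
▒▒▒▒▒▒▒▒▒▒▒▒▒▒▒▒▒▒▒▒▒▒▒▒▒▒▒▒▒▒▒▒▒    
▒▒▒▒▒▒▒▒▒▒▒▒▒▒▒▒▒▒▒▒▒▒▒▒▒▒▒▒▒▒▒▒▒    
▓▓▓▓▓▓▓▓▓▓▓▓▓▓▓▓▓▓▓▓▓▓▓▓▓▓▓▓▓▓▓▓▓    
▓▓▓▓▓▓▓▓▓▓▓▓▓▓▓▓▓▓▓▓▓▓▓▓▓▓▓▓▓▓▓▓▓    
▓▓▓▓▓▓▓▓▓▓▓▓▓▓▓▓▓▓▓▓▓▓▓▓▓▓▓▓▓▓▓▓▓    
▓▓▓▓▓▓▓▓▓▓▓▓▓▓▓▓▓▓▓▓▓▓▓▓▓▓▓▓▓▓▓▓▓    
█████████████████████████████████    
█████████████████████████████████    
█████████████████████████████████    
█████████████████████████████████    
                                     


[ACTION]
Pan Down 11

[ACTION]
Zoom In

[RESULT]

░░░░░░░░░░░░░░░░░░░░░░░░░░░░░░░░░░░░░
░░░░░░░░░░░░░░░░░░░░░░░░░░░░░░░░░░░░░
░░░░░░░░░░░░░░░░░░░░░░░░░░░░░░░░░░░░░
░░░░░░░░░░░░░░░░░░░░░░░░░░░░░░░░░░░░░
░░░░░░░░░░░░░░░░░░░░░░░░░░░░░░░░░░░░░
▒▒▒▒▒▒▒▒▒▒▒▒▒▒▒▒▒▒▒▒▒▒▒▒▒▒▒▒▒▒▒▒▒▒▒▒▒
▒▒▒▒▒▒▒▒▒▒▒▒▒▒▒▒▒▒▒▒▒▒▒▒▒▒▒▒▒▒▒▒▒▒▒▒▒
▒▒▒▒▒▒▒▒▒▒▒▒▒▒▒▒▒▒▒▒▒▒▒▒▒▒▒▒▒▒▒▒▒▒▒▒▒
▒▒▒▒▒▒▒▒▒▒▒▒▒▒▒▒▒▒▒▒▒▒▒▒▒▒▒▒▒▒▒▒▒▒▒▒▒
▒▒▒▒▒▒▒▒▒▒▒▒▒▒▒▒▒▒▒▒▒▒▒▒▒▒▒▒▒▒▒▒▒▒▒▒▒
▒▒▒▒▒▒▒▒▒▒▒▒▒▒▒▒▒▒▒▒▒▒▒▒▒▒▒▒▒▒▒▒▒▒▒▒▒
▓▓▓▓▓▓▓▓▓▓▓▓▓▓▓▓▓▓▓▓▓▓▓▓▓▓▓▓▓▓▓▓▓▓▓▓▓
▓▓▓▓▓▓▓▓▓▓▓▓▓▓▓▓▓▓▓▓▓▓▓▓▓▓▓▓▓▓▓▓▓▓▓▓▓
▓▓▓▓▓▓▓▓▓▓▓▓▓▓▓▓▓▓▓▓▓▓▓▓▓▓▓▓▓▓▓▓▓▓▓▓▓
▓▓▓▓▓▓▓▓▓▓▓▓▓▓▓▓▓▓▓▓▓▓▓▓▓▓▓▓▓▓▓▓▓▓▓▓▓
▓▓▓▓▓▓▓▓▓▓▓▓▓▓▓▓▓▓▓▓▓▓▓▓▓▓▓▓▓▓▓▓▓▓▓▓▓
▓▓▓▓▓▓▓▓▓▓▓▓▓▓▓▓▓▓▓▓▓▓▓▓▓▓▓▓▓▓▓▓▓▓▓▓▓
▓▓▓▓▓▓▓▓▓▓▓▓▓▓▓▓▓▓▓▓▓▓▓▓▓▓▓▓▓▓▓▓▓▓▓▓▓
▓▓▓▓▓▓▓▓▓▓▓▓▓▓▓▓▓▓▓▓▓▓▓▓▓▓▓▓▓▓▓▓▓▓▓▓▓
█████████████████████████████████████


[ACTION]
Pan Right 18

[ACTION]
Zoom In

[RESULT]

                                     
░░░░░░░░░░░░░░░░░░░░░░░░░░░░░░░░░░░░░
░░░░░░░░░░░░░░░░░░░░░░░░░░░░░░░░░░░░░
░░░░░░░░░░░░░░░░░░░░░░░░░░░░░░░░░░░░░
░░░░░░░░░░░░░░░░░░░░░░░░░░░░░░░░░░░░░
░░░░░░░░░░░░░░░░░░░░░░░░░░░░░░░░░░░░░
░░░░░░░░░░░░░░░░░░░░░░░░░░░░░░░░░░░░░
░░░░░░░░░░░░░░░░░░░░░░░░░░░░░░░░░░░░░
░░░░░░░░░░░░░░░░░░░░░░░░░░░░░░░░░░░░░
░░░░░░░░░░░░░░░░░░░░░░░░░░░░░░░░░░░░░
░░░░░░░░░░░░░░░░░░░░░░░░░░░░░░░░░░░░░
░░░░░░░░░░░░░░░░░░░░░░░░░░░░░░░░░░░░░
░░░░░░░░░░░░░░░░░░░░░░░░░░░░░░░░░░░░░
▒▒▒▒▒▒▒▒▒▒▒▒▒▒▒▒▒▒▒▒▒▒▒▒▒▒▒▒▒▒▒▒▒▒▒▒▒
▒▒▒▒▒▒▒▒▒▒▒▒▒▒▒▒▒▒▒▒▒▒▒▒▒▒▒▒▒▒▒▒▒▒▒▒▒
▒▒▒▒▒▒▒▒▒▒▒▒▒▒▒▒▒▒▒▒▒▒▒▒▒▒▒▒▒▒▒▒▒▒▒▒▒
▒▒▒▒▒▒▒▒▒▒▒▒▒▒▒▒▒▒▒▒▒▒▒▒▒▒▒▒▒▒▒▒▒▒▒▒▒
▒▒▒▒▒▒▒▒▒▒▒▒▒▒▒▒▒▒▒▒▒▒▒▒▒▒▒▒▒▒▒▒▒▒▒▒▒
▒▒▒▒▒▒▒▒▒▒▒▒▒▒▒▒▒▒▒▒▒▒▒▒▒▒▒▒▒▒▒▒▒▒▒▒▒
▒▒▒▒▒▒▒▒▒▒▒▒▒▒▒▒▒▒▒▒▒▒▒▒▒▒▒▒▒▒▒▒▒▒▒▒▒


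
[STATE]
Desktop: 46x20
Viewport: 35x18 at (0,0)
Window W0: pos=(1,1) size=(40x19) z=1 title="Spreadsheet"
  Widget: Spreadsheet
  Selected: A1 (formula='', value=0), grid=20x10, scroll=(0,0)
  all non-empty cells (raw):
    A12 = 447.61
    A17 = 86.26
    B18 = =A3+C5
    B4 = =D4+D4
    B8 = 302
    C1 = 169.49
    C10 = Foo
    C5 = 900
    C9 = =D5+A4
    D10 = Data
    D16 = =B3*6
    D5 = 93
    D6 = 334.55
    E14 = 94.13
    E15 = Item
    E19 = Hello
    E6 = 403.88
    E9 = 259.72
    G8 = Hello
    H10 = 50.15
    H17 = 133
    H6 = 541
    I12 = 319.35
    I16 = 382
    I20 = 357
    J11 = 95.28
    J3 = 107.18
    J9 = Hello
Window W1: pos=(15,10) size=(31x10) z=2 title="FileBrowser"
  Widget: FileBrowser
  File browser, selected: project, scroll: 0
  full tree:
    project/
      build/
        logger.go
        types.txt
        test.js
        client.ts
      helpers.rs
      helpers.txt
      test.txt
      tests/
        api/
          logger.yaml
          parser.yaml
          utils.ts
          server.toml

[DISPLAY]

                                   
 ┏━━━━━━━━━━━━━━━━━━━━━━━━━━━━━━━━━
 ┃ Spreadsheet                     
 ┠─────────────────────────────────
 ┃A1:                              
 ┃       A       B       C       D 
 ┃---------------------------------
 ┃  1      [0]       0  169.49     
 ┃  2        0       0       0     
 ┃  3        0       0       0     
 ┃  4        0 ┏━━━━━━━━━━━━━━━━━━━
 ┃  5        0 ┃ FileBrowser       
 ┃  6        0 ┠───────────────────
 ┃  7        0 ┃> [-] project/     
 ┃  8        0 ┃    [+] build/     
 ┃  9        0 ┃    helpers.rs     
 ┃ 10        0 ┃    helpers.txt    
 ┃ 11        0 ┃    test.txt       


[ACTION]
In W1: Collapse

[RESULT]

                                   
 ┏━━━━━━━━━━━━━━━━━━━━━━━━━━━━━━━━━
 ┃ Spreadsheet                     
 ┠─────────────────────────────────
 ┃A1:                              
 ┃       A       B       C       D 
 ┃---------------------------------
 ┃  1      [0]       0  169.49     
 ┃  2        0       0       0     
 ┃  3        0       0       0     
 ┃  4        0 ┏━━━━━━━━━━━━━━━━━━━
 ┃  5        0 ┃ FileBrowser       
 ┃  6        0 ┠───────────────────
 ┃  7        0 ┃> [+] project/     
 ┃  8        0 ┃                   
 ┃  9        0 ┃                   
 ┃ 10        0 ┃                   
 ┃ 11        0 ┃                   


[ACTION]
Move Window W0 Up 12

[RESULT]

 ┏━━━━━━━━━━━━━━━━━━━━━━━━━━━━━━━━━
 ┃ Spreadsheet                     
 ┠─────────────────────────────────
 ┃A1:                              
 ┃       A       B       C       D 
 ┃---------------------------------
 ┃  1      [0]       0  169.49     
 ┃  2        0       0       0     
 ┃  3        0       0       0     
 ┃  4        0       0       0     
 ┃  5        0 ┏━━━━━━━━━━━━━━━━━━━
 ┃  6        0 ┃ FileBrowser       
 ┃  7        0 ┠───────────────────
 ┃  8        0 ┃> [+] project/     
 ┃  9        0 ┃                   
 ┃ 10        0 ┃                   
 ┃ 11        0 ┃                   
 ┃ 12   447.61 ┃                   


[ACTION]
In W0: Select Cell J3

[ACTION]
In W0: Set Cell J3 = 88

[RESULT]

 ┏━━━━━━━━━━━━━━━━━━━━━━━━━━━━━━━━━
 ┃ Spreadsheet                     
 ┠─────────────────────────────────
 ┃J3: 88                           
 ┃       A       B       C       D 
 ┃---------------------------------
 ┃  1        0       0  169.49     
 ┃  2        0       0       0     
 ┃  3        0       0       0     
 ┃  4        0       0       0     
 ┃  5        0 ┏━━━━━━━━━━━━━━━━━━━
 ┃  6        0 ┃ FileBrowser       
 ┃  7        0 ┠───────────────────
 ┃  8        0 ┃> [+] project/     
 ┃  9        0 ┃                   
 ┃ 10        0 ┃                   
 ┃ 11        0 ┃                   
 ┃ 12   447.61 ┃                   


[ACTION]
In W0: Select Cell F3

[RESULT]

 ┏━━━━━━━━━━━━━━━━━━━━━━━━━━━━━━━━━
 ┃ Spreadsheet                     
 ┠─────────────────────────────────
 ┃F3:                              
 ┃       A       B       C       D 
 ┃---------------------------------
 ┃  1        0       0  169.49     
 ┃  2        0       0       0     
 ┃  3        0       0       0     
 ┃  4        0       0       0     
 ┃  5        0 ┏━━━━━━━━━━━━━━━━━━━
 ┃  6        0 ┃ FileBrowser       
 ┃  7        0 ┠───────────────────
 ┃  8        0 ┃> [+] project/     
 ┃  9        0 ┃                   
 ┃ 10        0 ┃                   
 ┃ 11        0 ┃                   
 ┃ 12   447.61 ┃                   


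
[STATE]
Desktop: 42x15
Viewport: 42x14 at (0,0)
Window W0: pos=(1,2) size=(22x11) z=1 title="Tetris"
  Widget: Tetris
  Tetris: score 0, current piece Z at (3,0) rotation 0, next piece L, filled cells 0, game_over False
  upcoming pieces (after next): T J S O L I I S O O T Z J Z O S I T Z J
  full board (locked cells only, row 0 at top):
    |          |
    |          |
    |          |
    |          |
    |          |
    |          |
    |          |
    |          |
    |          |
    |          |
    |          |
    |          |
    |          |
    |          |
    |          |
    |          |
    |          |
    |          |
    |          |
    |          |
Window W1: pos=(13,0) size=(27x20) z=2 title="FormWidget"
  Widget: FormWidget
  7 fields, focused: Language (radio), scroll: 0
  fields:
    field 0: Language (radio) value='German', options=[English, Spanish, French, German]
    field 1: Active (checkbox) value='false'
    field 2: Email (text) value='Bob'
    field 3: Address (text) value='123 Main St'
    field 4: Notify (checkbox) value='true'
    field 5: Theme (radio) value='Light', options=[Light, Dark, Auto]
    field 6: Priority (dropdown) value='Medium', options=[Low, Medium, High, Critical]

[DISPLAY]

             ┏━━━━━━━━━━━━━━━━━━━━━━━━━┓  
             ┃ FormWidget              ┃  
 ┏━━━━━━━━━━━┠─────────────────────────┨  
 ┃ Tetris    ┃> Language:   ( ) English┃  
 ┠───────────┃  Active:     [ ]        ┃  
 ┃          │┃  Email:      [Bob      ]┃  
 ┃          │┃  Address:    [123 Main ]┃  
 ┃          │┃  Notify:     [x]        ┃  
 ┃          │┃  Theme:      (●) Light  ┃  
 ┃          │┃  Priority:   [Medium  ▼]┃  
 ┃          │┃                         ┃  
 ┃          │┃                         ┃  
 ┗━━━━━━━━━━━┃                         ┃  
             ┃                         ┃  


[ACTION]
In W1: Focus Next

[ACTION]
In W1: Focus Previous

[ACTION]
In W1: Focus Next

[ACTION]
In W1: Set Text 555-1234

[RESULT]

             ┏━━━━━━━━━━━━━━━━━━━━━━━━━┓  
             ┃ FormWidget              ┃  
 ┏━━━━━━━━━━━┠─────────────────────────┨  
 ┃ Tetris    ┃  Language:   ( ) English┃  
 ┠───────────┃> Active:     [ ]        ┃  
 ┃          │┃  Email:      [Bob      ]┃  
 ┃          │┃  Address:    [123 Main ]┃  
 ┃          │┃  Notify:     [x]        ┃  
 ┃          │┃  Theme:      (●) Light  ┃  
 ┃          │┃  Priority:   [Medium  ▼]┃  
 ┃          │┃                         ┃  
 ┃          │┃                         ┃  
 ┗━━━━━━━━━━━┃                         ┃  
             ┃                         ┃  
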